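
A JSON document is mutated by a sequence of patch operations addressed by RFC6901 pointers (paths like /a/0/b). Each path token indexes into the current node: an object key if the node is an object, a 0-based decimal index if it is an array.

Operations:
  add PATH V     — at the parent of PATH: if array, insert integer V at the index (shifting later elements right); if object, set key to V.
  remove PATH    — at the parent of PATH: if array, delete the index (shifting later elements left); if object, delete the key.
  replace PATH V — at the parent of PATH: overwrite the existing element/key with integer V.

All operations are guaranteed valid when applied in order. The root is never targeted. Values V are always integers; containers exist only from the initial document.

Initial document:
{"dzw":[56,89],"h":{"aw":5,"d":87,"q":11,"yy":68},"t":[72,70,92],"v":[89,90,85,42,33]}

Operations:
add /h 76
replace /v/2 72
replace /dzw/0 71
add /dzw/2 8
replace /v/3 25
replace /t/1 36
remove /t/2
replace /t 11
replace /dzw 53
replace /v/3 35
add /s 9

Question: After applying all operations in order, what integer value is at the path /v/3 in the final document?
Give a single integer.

After op 1 (add /h 76): {"dzw":[56,89],"h":76,"t":[72,70,92],"v":[89,90,85,42,33]}
After op 2 (replace /v/2 72): {"dzw":[56,89],"h":76,"t":[72,70,92],"v":[89,90,72,42,33]}
After op 3 (replace /dzw/0 71): {"dzw":[71,89],"h":76,"t":[72,70,92],"v":[89,90,72,42,33]}
After op 4 (add /dzw/2 8): {"dzw":[71,89,8],"h":76,"t":[72,70,92],"v":[89,90,72,42,33]}
After op 5 (replace /v/3 25): {"dzw":[71,89,8],"h":76,"t":[72,70,92],"v":[89,90,72,25,33]}
After op 6 (replace /t/1 36): {"dzw":[71,89,8],"h":76,"t":[72,36,92],"v":[89,90,72,25,33]}
After op 7 (remove /t/2): {"dzw":[71,89,8],"h":76,"t":[72,36],"v":[89,90,72,25,33]}
After op 8 (replace /t 11): {"dzw":[71,89,8],"h":76,"t":11,"v":[89,90,72,25,33]}
After op 9 (replace /dzw 53): {"dzw":53,"h":76,"t":11,"v":[89,90,72,25,33]}
After op 10 (replace /v/3 35): {"dzw":53,"h":76,"t":11,"v":[89,90,72,35,33]}
After op 11 (add /s 9): {"dzw":53,"h":76,"s":9,"t":11,"v":[89,90,72,35,33]}
Value at /v/3: 35

Answer: 35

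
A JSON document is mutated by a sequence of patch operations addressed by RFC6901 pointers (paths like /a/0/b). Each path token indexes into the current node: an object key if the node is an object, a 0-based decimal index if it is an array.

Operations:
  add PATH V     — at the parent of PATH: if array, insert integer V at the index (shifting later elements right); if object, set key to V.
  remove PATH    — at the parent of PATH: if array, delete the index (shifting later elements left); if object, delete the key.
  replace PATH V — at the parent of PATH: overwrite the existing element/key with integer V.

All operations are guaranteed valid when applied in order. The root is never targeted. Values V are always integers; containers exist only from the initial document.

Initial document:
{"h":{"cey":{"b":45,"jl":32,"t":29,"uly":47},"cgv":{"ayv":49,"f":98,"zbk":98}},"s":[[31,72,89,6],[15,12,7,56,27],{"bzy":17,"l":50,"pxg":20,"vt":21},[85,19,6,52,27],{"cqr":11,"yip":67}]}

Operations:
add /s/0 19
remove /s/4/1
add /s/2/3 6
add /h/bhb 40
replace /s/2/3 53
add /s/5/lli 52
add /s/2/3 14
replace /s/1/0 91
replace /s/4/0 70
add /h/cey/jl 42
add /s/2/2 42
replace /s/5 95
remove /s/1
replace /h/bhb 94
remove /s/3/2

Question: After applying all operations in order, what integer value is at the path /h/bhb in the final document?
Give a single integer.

After op 1 (add /s/0 19): {"h":{"cey":{"b":45,"jl":32,"t":29,"uly":47},"cgv":{"ayv":49,"f":98,"zbk":98}},"s":[19,[31,72,89,6],[15,12,7,56,27],{"bzy":17,"l":50,"pxg":20,"vt":21},[85,19,6,52,27],{"cqr":11,"yip":67}]}
After op 2 (remove /s/4/1): {"h":{"cey":{"b":45,"jl":32,"t":29,"uly":47},"cgv":{"ayv":49,"f":98,"zbk":98}},"s":[19,[31,72,89,6],[15,12,7,56,27],{"bzy":17,"l":50,"pxg":20,"vt":21},[85,6,52,27],{"cqr":11,"yip":67}]}
After op 3 (add /s/2/3 6): {"h":{"cey":{"b":45,"jl":32,"t":29,"uly":47},"cgv":{"ayv":49,"f":98,"zbk":98}},"s":[19,[31,72,89,6],[15,12,7,6,56,27],{"bzy":17,"l":50,"pxg":20,"vt":21},[85,6,52,27],{"cqr":11,"yip":67}]}
After op 4 (add /h/bhb 40): {"h":{"bhb":40,"cey":{"b":45,"jl":32,"t":29,"uly":47},"cgv":{"ayv":49,"f":98,"zbk":98}},"s":[19,[31,72,89,6],[15,12,7,6,56,27],{"bzy":17,"l":50,"pxg":20,"vt":21},[85,6,52,27],{"cqr":11,"yip":67}]}
After op 5 (replace /s/2/3 53): {"h":{"bhb":40,"cey":{"b":45,"jl":32,"t":29,"uly":47},"cgv":{"ayv":49,"f":98,"zbk":98}},"s":[19,[31,72,89,6],[15,12,7,53,56,27],{"bzy":17,"l":50,"pxg":20,"vt":21},[85,6,52,27],{"cqr":11,"yip":67}]}
After op 6 (add /s/5/lli 52): {"h":{"bhb":40,"cey":{"b":45,"jl":32,"t":29,"uly":47},"cgv":{"ayv":49,"f":98,"zbk":98}},"s":[19,[31,72,89,6],[15,12,7,53,56,27],{"bzy":17,"l":50,"pxg":20,"vt":21},[85,6,52,27],{"cqr":11,"lli":52,"yip":67}]}
After op 7 (add /s/2/3 14): {"h":{"bhb":40,"cey":{"b":45,"jl":32,"t":29,"uly":47},"cgv":{"ayv":49,"f":98,"zbk":98}},"s":[19,[31,72,89,6],[15,12,7,14,53,56,27],{"bzy":17,"l":50,"pxg":20,"vt":21},[85,6,52,27],{"cqr":11,"lli":52,"yip":67}]}
After op 8 (replace /s/1/0 91): {"h":{"bhb":40,"cey":{"b":45,"jl":32,"t":29,"uly":47},"cgv":{"ayv":49,"f":98,"zbk":98}},"s":[19,[91,72,89,6],[15,12,7,14,53,56,27],{"bzy":17,"l":50,"pxg":20,"vt":21},[85,6,52,27],{"cqr":11,"lli":52,"yip":67}]}
After op 9 (replace /s/4/0 70): {"h":{"bhb":40,"cey":{"b":45,"jl":32,"t":29,"uly":47},"cgv":{"ayv":49,"f":98,"zbk":98}},"s":[19,[91,72,89,6],[15,12,7,14,53,56,27],{"bzy":17,"l":50,"pxg":20,"vt":21},[70,6,52,27],{"cqr":11,"lli":52,"yip":67}]}
After op 10 (add /h/cey/jl 42): {"h":{"bhb":40,"cey":{"b":45,"jl":42,"t":29,"uly":47},"cgv":{"ayv":49,"f":98,"zbk":98}},"s":[19,[91,72,89,6],[15,12,7,14,53,56,27],{"bzy":17,"l":50,"pxg":20,"vt":21},[70,6,52,27],{"cqr":11,"lli":52,"yip":67}]}
After op 11 (add /s/2/2 42): {"h":{"bhb":40,"cey":{"b":45,"jl":42,"t":29,"uly":47},"cgv":{"ayv":49,"f":98,"zbk":98}},"s":[19,[91,72,89,6],[15,12,42,7,14,53,56,27],{"bzy":17,"l":50,"pxg":20,"vt":21},[70,6,52,27],{"cqr":11,"lli":52,"yip":67}]}
After op 12 (replace /s/5 95): {"h":{"bhb":40,"cey":{"b":45,"jl":42,"t":29,"uly":47},"cgv":{"ayv":49,"f":98,"zbk":98}},"s":[19,[91,72,89,6],[15,12,42,7,14,53,56,27],{"bzy":17,"l":50,"pxg":20,"vt":21},[70,6,52,27],95]}
After op 13 (remove /s/1): {"h":{"bhb":40,"cey":{"b":45,"jl":42,"t":29,"uly":47},"cgv":{"ayv":49,"f":98,"zbk":98}},"s":[19,[15,12,42,7,14,53,56,27],{"bzy":17,"l":50,"pxg":20,"vt":21},[70,6,52,27],95]}
After op 14 (replace /h/bhb 94): {"h":{"bhb":94,"cey":{"b":45,"jl":42,"t":29,"uly":47},"cgv":{"ayv":49,"f":98,"zbk":98}},"s":[19,[15,12,42,7,14,53,56,27],{"bzy":17,"l":50,"pxg":20,"vt":21},[70,6,52,27],95]}
After op 15 (remove /s/3/2): {"h":{"bhb":94,"cey":{"b":45,"jl":42,"t":29,"uly":47},"cgv":{"ayv":49,"f":98,"zbk":98}},"s":[19,[15,12,42,7,14,53,56,27],{"bzy":17,"l":50,"pxg":20,"vt":21},[70,6,27],95]}
Value at /h/bhb: 94

Answer: 94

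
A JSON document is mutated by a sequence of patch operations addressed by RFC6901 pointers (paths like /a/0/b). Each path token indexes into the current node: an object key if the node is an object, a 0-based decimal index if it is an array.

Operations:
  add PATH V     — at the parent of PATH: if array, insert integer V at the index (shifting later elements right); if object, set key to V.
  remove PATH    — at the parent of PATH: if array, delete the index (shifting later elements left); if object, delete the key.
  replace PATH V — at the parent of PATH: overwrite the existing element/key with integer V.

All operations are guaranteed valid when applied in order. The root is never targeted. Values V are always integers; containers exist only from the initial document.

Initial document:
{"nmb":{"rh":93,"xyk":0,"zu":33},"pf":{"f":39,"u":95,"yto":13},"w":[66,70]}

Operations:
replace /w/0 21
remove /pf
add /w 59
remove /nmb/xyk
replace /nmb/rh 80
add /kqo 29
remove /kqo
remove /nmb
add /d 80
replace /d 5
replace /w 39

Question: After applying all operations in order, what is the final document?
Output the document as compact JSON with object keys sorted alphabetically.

After op 1 (replace /w/0 21): {"nmb":{"rh":93,"xyk":0,"zu":33},"pf":{"f":39,"u":95,"yto":13},"w":[21,70]}
After op 2 (remove /pf): {"nmb":{"rh":93,"xyk":0,"zu":33},"w":[21,70]}
After op 3 (add /w 59): {"nmb":{"rh":93,"xyk":0,"zu":33},"w":59}
After op 4 (remove /nmb/xyk): {"nmb":{"rh":93,"zu":33},"w":59}
After op 5 (replace /nmb/rh 80): {"nmb":{"rh":80,"zu":33},"w":59}
After op 6 (add /kqo 29): {"kqo":29,"nmb":{"rh":80,"zu":33},"w":59}
After op 7 (remove /kqo): {"nmb":{"rh":80,"zu":33},"w":59}
After op 8 (remove /nmb): {"w":59}
After op 9 (add /d 80): {"d":80,"w":59}
After op 10 (replace /d 5): {"d":5,"w":59}
After op 11 (replace /w 39): {"d":5,"w":39}

Answer: {"d":5,"w":39}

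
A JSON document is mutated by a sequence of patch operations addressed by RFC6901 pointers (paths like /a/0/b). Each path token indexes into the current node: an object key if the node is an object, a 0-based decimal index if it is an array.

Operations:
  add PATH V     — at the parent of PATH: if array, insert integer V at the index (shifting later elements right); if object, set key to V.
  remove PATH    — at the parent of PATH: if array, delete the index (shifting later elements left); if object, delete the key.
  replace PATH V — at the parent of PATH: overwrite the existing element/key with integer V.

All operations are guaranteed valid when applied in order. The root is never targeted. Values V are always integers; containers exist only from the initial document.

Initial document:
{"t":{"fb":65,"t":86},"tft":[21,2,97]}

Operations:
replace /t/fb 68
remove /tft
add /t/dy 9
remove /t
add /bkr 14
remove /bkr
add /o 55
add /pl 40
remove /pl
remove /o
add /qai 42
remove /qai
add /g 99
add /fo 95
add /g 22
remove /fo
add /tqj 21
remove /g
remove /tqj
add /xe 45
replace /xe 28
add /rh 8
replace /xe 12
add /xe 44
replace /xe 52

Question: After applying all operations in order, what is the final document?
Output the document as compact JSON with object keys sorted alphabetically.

After op 1 (replace /t/fb 68): {"t":{"fb":68,"t":86},"tft":[21,2,97]}
After op 2 (remove /tft): {"t":{"fb":68,"t":86}}
After op 3 (add /t/dy 9): {"t":{"dy":9,"fb":68,"t":86}}
After op 4 (remove /t): {}
After op 5 (add /bkr 14): {"bkr":14}
After op 6 (remove /bkr): {}
After op 7 (add /o 55): {"o":55}
After op 8 (add /pl 40): {"o":55,"pl":40}
After op 9 (remove /pl): {"o":55}
After op 10 (remove /o): {}
After op 11 (add /qai 42): {"qai":42}
After op 12 (remove /qai): {}
After op 13 (add /g 99): {"g":99}
After op 14 (add /fo 95): {"fo":95,"g":99}
After op 15 (add /g 22): {"fo":95,"g":22}
After op 16 (remove /fo): {"g":22}
After op 17 (add /tqj 21): {"g":22,"tqj":21}
After op 18 (remove /g): {"tqj":21}
After op 19 (remove /tqj): {}
After op 20 (add /xe 45): {"xe":45}
After op 21 (replace /xe 28): {"xe":28}
After op 22 (add /rh 8): {"rh":8,"xe":28}
After op 23 (replace /xe 12): {"rh":8,"xe":12}
After op 24 (add /xe 44): {"rh":8,"xe":44}
After op 25 (replace /xe 52): {"rh":8,"xe":52}

Answer: {"rh":8,"xe":52}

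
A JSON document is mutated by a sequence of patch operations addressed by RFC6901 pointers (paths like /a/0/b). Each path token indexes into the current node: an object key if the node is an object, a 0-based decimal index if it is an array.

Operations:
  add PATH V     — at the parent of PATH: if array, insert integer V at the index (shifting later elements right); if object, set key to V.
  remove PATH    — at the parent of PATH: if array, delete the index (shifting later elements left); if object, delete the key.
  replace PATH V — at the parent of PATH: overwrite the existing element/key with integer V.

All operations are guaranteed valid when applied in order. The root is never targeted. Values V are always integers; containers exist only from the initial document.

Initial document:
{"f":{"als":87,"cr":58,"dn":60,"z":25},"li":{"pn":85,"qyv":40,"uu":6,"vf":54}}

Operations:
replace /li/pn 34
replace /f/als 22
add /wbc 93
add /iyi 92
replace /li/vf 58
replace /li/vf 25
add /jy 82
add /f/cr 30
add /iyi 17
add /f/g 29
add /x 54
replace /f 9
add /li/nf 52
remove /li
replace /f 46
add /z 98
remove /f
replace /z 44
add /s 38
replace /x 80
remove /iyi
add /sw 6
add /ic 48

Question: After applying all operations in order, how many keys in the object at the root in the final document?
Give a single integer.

Answer: 7

Derivation:
After op 1 (replace /li/pn 34): {"f":{"als":87,"cr":58,"dn":60,"z":25},"li":{"pn":34,"qyv":40,"uu":6,"vf":54}}
After op 2 (replace /f/als 22): {"f":{"als":22,"cr":58,"dn":60,"z":25},"li":{"pn":34,"qyv":40,"uu":6,"vf":54}}
After op 3 (add /wbc 93): {"f":{"als":22,"cr":58,"dn":60,"z":25},"li":{"pn":34,"qyv":40,"uu":6,"vf":54},"wbc":93}
After op 4 (add /iyi 92): {"f":{"als":22,"cr":58,"dn":60,"z":25},"iyi":92,"li":{"pn":34,"qyv":40,"uu":6,"vf":54},"wbc":93}
After op 5 (replace /li/vf 58): {"f":{"als":22,"cr":58,"dn":60,"z":25},"iyi":92,"li":{"pn":34,"qyv":40,"uu":6,"vf":58},"wbc":93}
After op 6 (replace /li/vf 25): {"f":{"als":22,"cr":58,"dn":60,"z":25},"iyi":92,"li":{"pn":34,"qyv":40,"uu":6,"vf":25},"wbc":93}
After op 7 (add /jy 82): {"f":{"als":22,"cr":58,"dn":60,"z":25},"iyi":92,"jy":82,"li":{"pn":34,"qyv":40,"uu":6,"vf":25},"wbc":93}
After op 8 (add /f/cr 30): {"f":{"als":22,"cr":30,"dn":60,"z":25},"iyi":92,"jy":82,"li":{"pn":34,"qyv":40,"uu":6,"vf":25},"wbc":93}
After op 9 (add /iyi 17): {"f":{"als":22,"cr":30,"dn":60,"z":25},"iyi":17,"jy":82,"li":{"pn":34,"qyv":40,"uu":6,"vf":25},"wbc":93}
After op 10 (add /f/g 29): {"f":{"als":22,"cr":30,"dn":60,"g":29,"z":25},"iyi":17,"jy":82,"li":{"pn":34,"qyv":40,"uu":6,"vf":25},"wbc":93}
After op 11 (add /x 54): {"f":{"als":22,"cr":30,"dn":60,"g":29,"z":25},"iyi":17,"jy":82,"li":{"pn":34,"qyv":40,"uu":6,"vf":25},"wbc":93,"x":54}
After op 12 (replace /f 9): {"f":9,"iyi":17,"jy":82,"li":{"pn":34,"qyv":40,"uu":6,"vf":25},"wbc":93,"x":54}
After op 13 (add /li/nf 52): {"f":9,"iyi":17,"jy":82,"li":{"nf":52,"pn":34,"qyv":40,"uu":6,"vf":25},"wbc":93,"x":54}
After op 14 (remove /li): {"f":9,"iyi":17,"jy":82,"wbc":93,"x":54}
After op 15 (replace /f 46): {"f":46,"iyi":17,"jy":82,"wbc":93,"x":54}
After op 16 (add /z 98): {"f":46,"iyi":17,"jy":82,"wbc":93,"x":54,"z":98}
After op 17 (remove /f): {"iyi":17,"jy":82,"wbc":93,"x":54,"z":98}
After op 18 (replace /z 44): {"iyi":17,"jy":82,"wbc":93,"x":54,"z":44}
After op 19 (add /s 38): {"iyi":17,"jy":82,"s":38,"wbc":93,"x":54,"z":44}
After op 20 (replace /x 80): {"iyi":17,"jy":82,"s":38,"wbc":93,"x":80,"z":44}
After op 21 (remove /iyi): {"jy":82,"s":38,"wbc":93,"x":80,"z":44}
After op 22 (add /sw 6): {"jy":82,"s":38,"sw":6,"wbc":93,"x":80,"z":44}
After op 23 (add /ic 48): {"ic":48,"jy":82,"s":38,"sw":6,"wbc":93,"x":80,"z":44}
Size at the root: 7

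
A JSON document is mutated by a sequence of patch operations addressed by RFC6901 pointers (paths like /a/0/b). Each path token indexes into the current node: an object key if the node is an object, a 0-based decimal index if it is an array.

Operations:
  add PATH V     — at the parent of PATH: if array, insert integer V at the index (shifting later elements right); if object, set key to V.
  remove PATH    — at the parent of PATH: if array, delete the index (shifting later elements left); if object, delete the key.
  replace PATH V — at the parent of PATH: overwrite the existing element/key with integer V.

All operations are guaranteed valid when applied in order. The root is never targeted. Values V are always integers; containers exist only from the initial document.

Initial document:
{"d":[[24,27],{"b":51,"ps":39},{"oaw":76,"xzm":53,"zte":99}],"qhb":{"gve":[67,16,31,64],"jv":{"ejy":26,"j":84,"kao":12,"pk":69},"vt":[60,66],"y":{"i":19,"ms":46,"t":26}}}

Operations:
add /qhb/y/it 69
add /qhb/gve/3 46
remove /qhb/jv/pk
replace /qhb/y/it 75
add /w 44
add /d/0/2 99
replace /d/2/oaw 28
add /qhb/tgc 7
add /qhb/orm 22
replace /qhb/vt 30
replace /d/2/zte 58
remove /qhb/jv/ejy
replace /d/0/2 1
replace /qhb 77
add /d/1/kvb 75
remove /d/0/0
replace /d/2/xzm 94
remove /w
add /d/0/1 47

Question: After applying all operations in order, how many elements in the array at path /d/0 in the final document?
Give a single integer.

After op 1 (add /qhb/y/it 69): {"d":[[24,27],{"b":51,"ps":39},{"oaw":76,"xzm":53,"zte":99}],"qhb":{"gve":[67,16,31,64],"jv":{"ejy":26,"j":84,"kao":12,"pk":69},"vt":[60,66],"y":{"i":19,"it":69,"ms":46,"t":26}}}
After op 2 (add /qhb/gve/3 46): {"d":[[24,27],{"b":51,"ps":39},{"oaw":76,"xzm":53,"zte":99}],"qhb":{"gve":[67,16,31,46,64],"jv":{"ejy":26,"j":84,"kao":12,"pk":69},"vt":[60,66],"y":{"i":19,"it":69,"ms":46,"t":26}}}
After op 3 (remove /qhb/jv/pk): {"d":[[24,27],{"b":51,"ps":39},{"oaw":76,"xzm":53,"zte":99}],"qhb":{"gve":[67,16,31,46,64],"jv":{"ejy":26,"j":84,"kao":12},"vt":[60,66],"y":{"i":19,"it":69,"ms":46,"t":26}}}
After op 4 (replace /qhb/y/it 75): {"d":[[24,27],{"b":51,"ps":39},{"oaw":76,"xzm":53,"zte":99}],"qhb":{"gve":[67,16,31,46,64],"jv":{"ejy":26,"j":84,"kao":12},"vt":[60,66],"y":{"i":19,"it":75,"ms":46,"t":26}}}
After op 5 (add /w 44): {"d":[[24,27],{"b":51,"ps":39},{"oaw":76,"xzm":53,"zte":99}],"qhb":{"gve":[67,16,31,46,64],"jv":{"ejy":26,"j":84,"kao":12},"vt":[60,66],"y":{"i":19,"it":75,"ms":46,"t":26}},"w":44}
After op 6 (add /d/0/2 99): {"d":[[24,27,99],{"b":51,"ps":39},{"oaw":76,"xzm":53,"zte":99}],"qhb":{"gve":[67,16,31,46,64],"jv":{"ejy":26,"j":84,"kao":12},"vt":[60,66],"y":{"i":19,"it":75,"ms":46,"t":26}},"w":44}
After op 7 (replace /d/2/oaw 28): {"d":[[24,27,99],{"b":51,"ps":39},{"oaw":28,"xzm":53,"zte":99}],"qhb":{"gve":[67,16,31,46,64],"jv":{"ejy":26,"j":84,"kao":12},"vt":[60,66],"y":{"i":19,"it":75,"ms":46,"t":26}},"w":44}
After op 8 (add /qhb/tgc 7): {"d":[[24,27,99],{"b":51,"ps":39},{"oaw":28,"xzm":53,"zte":99}],"qhb":{"gve":[67,16,31,46,64],"jv":{"ejy":26,"j":84,"kao":12},"tgc":7,"vt":[60,66],"y":{"i":19,"it":75,"ms":46,"t":26}},"w":44}
After op 9 (add /qhb/orm 22): {"d":[[24,27,99],{"b":51,"ps":39},{"oaw":28,"xzm":53,"zte":99}],"qhb":{"gve":[67,16,31,46,64],"jv":{"ejy":26,"j":84,"kao":12},"orm":22,"tgc":7,"vt":[60,66],"y":{"i":19,"it":75,"ms":46,"t":26}},"w":44}
After op 10 (replace /qhb/vt 30): {"d":[[24,27,99],{"b":51,"ps":39},{"oaw":28,"xzm":53,"zte":99}],"qhb":{"gve":[67,16,31,46,64],"jv":{"ejy":26,"j":84,"kao":12},"orm":22,"tgc":7,"vt":30,"y":{"i":19,"it":75,"ms":46,"t":26}},"w":44}
After op 11 (replace /d/2/zte 58): {"d":[[24,27,99],{"b":51,"ps":39},{"oaw":28,"xzm":53,"zte":58}],"qhb":{"gve":[67,16,31,46,64],"jv":{"ejy":26,"j":84,"kao":12},"orm":22,"tgc":7,"vt":30,"y":{"i":19,"it":75,"ms":46,"t":26}},"w":44}
After op 12 (remove /qhb/jv/ejy): {"d":[[24,27,99],{"b":51,"ps":39},{"oaw":28,"xzm":53,"zte":58}],"qhb":{"gve":[67,16,31,46,64],"jv":{"j":84,"kao":12},"orm":22,"tgc":7,"vt":30,"y":{"i":19,"it":75,"ms":46,"t":26}},"w":44}
After op 13 (replace /d/0/2 1): {"d":[[24,27,1],{"b":51,"ps":39},{"oaw":28,"xzm":53,"zte":58}],"qhb":{"gve":[67,16,31,46,64],"jv":{"j":84,"kao":12},"orm":22,"tgc":7,"vt":30,"y":{"i":19,"it":75,"ms":46,"t":26}},"w":44}
After op 14 (replace /qhb 77): {"d":[[24,27,1],{"b":51,"ps":39},{"oaw":28,"xzm":53,"zte":58}],"qhb":77,"w":44}
After op 15 (add /d/1/kvb 75): {"d":[[24,27,1],{"b":51,"kvb":75,"ps":39},{"oaw":28,"xzm":53,"zte":58}],"qhb":77,"w":44}
After op 16 (remove /d/0/0): {"d":[[27,1],{"b":51,"kvb":75,"ps":39},{"oaw":28,"xzm":53,"zte":58}],"qhb":77,"w":44}
After op 17 (replace /d/2/xzm 94): {"d":[[27,1],{"b":51,"kvb":75,"ps":39},{"oaw":28,"xzm":94,"zte":58}],"qhb":77,"w":44}
After op 18 (remove /w): {"d":[[27,1],{"b":51,"kvb":75,"ps":39},{"oaw":28,"xzm":94,"zte":58}],"qhb":77}
After op 19 (add /d/0/1 47): {"d":[[27,47,1],{"b":51,"kvb":75,"ps":39},{"oaw":28,"xzm":94,"zte":58}],"qhb":77}
Size at path /d/0: 3

Answer: 3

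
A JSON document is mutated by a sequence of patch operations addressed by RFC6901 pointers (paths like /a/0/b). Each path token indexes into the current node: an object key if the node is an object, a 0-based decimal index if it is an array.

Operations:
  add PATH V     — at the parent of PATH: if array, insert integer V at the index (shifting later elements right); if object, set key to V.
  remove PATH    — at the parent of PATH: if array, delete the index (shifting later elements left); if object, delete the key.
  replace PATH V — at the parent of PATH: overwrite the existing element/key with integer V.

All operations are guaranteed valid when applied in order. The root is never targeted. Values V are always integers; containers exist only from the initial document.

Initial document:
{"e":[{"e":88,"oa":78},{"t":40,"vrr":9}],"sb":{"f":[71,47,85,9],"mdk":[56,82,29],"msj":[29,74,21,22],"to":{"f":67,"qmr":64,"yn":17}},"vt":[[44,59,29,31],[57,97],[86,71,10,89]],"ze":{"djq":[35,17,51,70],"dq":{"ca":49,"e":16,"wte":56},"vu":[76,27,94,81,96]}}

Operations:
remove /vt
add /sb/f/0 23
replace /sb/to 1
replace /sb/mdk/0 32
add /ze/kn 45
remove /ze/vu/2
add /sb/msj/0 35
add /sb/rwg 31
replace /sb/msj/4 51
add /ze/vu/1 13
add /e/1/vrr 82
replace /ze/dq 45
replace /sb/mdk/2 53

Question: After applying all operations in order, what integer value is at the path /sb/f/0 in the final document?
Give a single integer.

Answer: 23

Derivation:
After op 1 (remove /vt): {"e":[{"e":88,"oa":78},{"t":40,"vrr":9}],"sb":{"f":[71,47,85,9],"mdk":[56,82,29],"msj":[29,74,21,22],"to":{"f":67,"qmr":64,"yn":17}},"ze":{"djq":[35,17,51,70],"dq":{"ca":49,"e":16,"wte":56},"vu":[76,27,94,81,96]}}
After op 2 (add /sb/f/0 23): {"e":[{"e":88,"oa":78},{"t":40,"vrr":9}],"sb":{"f":[23,71,47,85,9],"mdk":[56,82,29],"msj":[29,74,21,22],"to":{"f":67,"qmr":64,"yn":17}},"ze":{"djq":[35,17,51,70],"dq":{"ca":49,"e":16,"wte":56},"vu":[76,27,94,81,96]}}
After op 3 (replace /sb/to 1): {"e":[{"e":88,"oa":78},{"t":40,"vrr":9}],"sb":{"f":[23,71,47,85,9],"mdk":[56,82,29],"msj":[29,74,21,22],"to":1},"ze":{"djq":[35,17,51,70],"dq":{"ca":49,"e":16,"wte":56},"vu":[76,27,94,81,96]}}
After op 4 (replace /sb/mdk/0 32): {"e":[{"e":88,"oa":78},{"t":40,"vrr":9}],"sb":{"f":[23,71,47,85,9],"mdk":[32,82,29],"msj":[29,74,21,22],"to":1},"ze":{"djq":[35,17,51,70],"dq":{"ca":49,"e":16,"wte":56},"vu":[76,27,94,81,96]}}
After op 5 (add /ze/kn 45): {"e":[{"e":88,"oa":78},{"t":40,"vrr":9}],"sb":{"f":[23,71,47,85,9],"mdk":[32,82,29],"msj":[29,74,21,22],"to":1},"ze":{"djq":[35,17,51,70],"dq":{"ca":49,"e":16,"wte":56},"kn":45,"vu":[76,27,94,81,96]}}
After op 6 (remove /ze/vu/2): {"e":[{"e":88,"oa":78},{"t":40,"vrr":9}],"sb":{"f":[23,71,47,85,9],"mdk":[32,82,29],"msj":[29,74,21,22],"to":1},"ze":{"djq":[35,17,51,70],"dq":{"ca":49,"e":16,"wte":56},"kn":45,"vu":[76,27,81,96]}}
After op 7 (add /sb/msj/0 35): {"e":[{"e":88,"oa":78},{"t":40,"vrr":9}],"sb":{"f":[23,71,47,85,9],"mdk":[32,82,29],"msj":[35,29,74,21,22],"to":1},"ze":{"djq":[35,17,51,70],"dq":{"ca":49,"e":16,"wte":56},"kn":45,"vu":[76,27,81,96]}}
After op 8 (add /sb/rwg 31): {"e":[{"e":88,"oa":78},{"t":40,"vrr":9}],"sb":{"f":[23,71,47,85,9],"mdk":[32,82,29],"msj":[35,29,74,21,22],"rwg":31,"to":1},"ze":{"djq":[35,17,51,70],"dq":{"ca":49,"e":16,"wte":56},"kn":45,"vu":[76,27,81,96]}}
After op 9 (replace /sb/msj/4 51): {"e":[{"e":88,"oa":78},{"t":40,"vrr":9}],"sb":{"f":[23,71,47,85,9],"mdk":[32,82,29],"msj":[35,29,74,21,51],"rwg":31,"to":1},"ze":{"djq":[35,17,51,70],"dq":{"ca":49,"e":16,"wte":56},"kn":45,"vu":[76,27,81,96]}}
After op 10 (add /ze/vu/1 13): {"e":[{"e":88,"oa":78},{"t":40,"vrr":9}],"sb":{"f":[23,71,47,85,9],"mdk":[32,82,29],"msj":[35,29,74,21,51],"rwg":31,"to":1},"ze":{"djq":[35,17,51,70],"dq":{"ca":49,"e":16,"wte":56},"kn":45,"vu":[76,13,27,81,96]}}
After op 11 (add /e/1/vrr 82): {"e":[{"e":88,"oa":78},{"t":40,"vrr":82}],"sb":{"f":[23,71,47,85,9],"mdk":[32,82,29],"msj":[35,29,74,21,51],"rwg":31,"to":1},"ze":{"djq":[35,17,51,70],"dq":{"ca":49,"e":16,"wte":56},"kn":45,"vu":[76,13,27,81,96]}}
After op 12 (replace /ze/dq 45): {"e":[{"e":88,"oa":78},{"t":40,"vrr":82}],"sb":{"f":[23,71,47,85,9],"mdk":[32,82,29],"msj":[35,29,74,21,51],"rwg":31,"to":1},"ze":{"djq":[35,17,51,70],"dq":45,"kn":45,"vu":[76,13,27,81,96]}}
After op 13 (replace /sb/mdk/2 53): {"e":[{"e":88,"oa":78},{"t":40,"vrr":82}],"sb":{"f":[23,71,47,85,9],"mdk":[32,82,53],"msj":[35,29,74,21,51],"rwg":31,"to":1},"ze":{"djq":[35,17,51,70],"dq":45,"kn":45,"vu":[76,13,27,81,96]}}
Value at /sb/f/0: 23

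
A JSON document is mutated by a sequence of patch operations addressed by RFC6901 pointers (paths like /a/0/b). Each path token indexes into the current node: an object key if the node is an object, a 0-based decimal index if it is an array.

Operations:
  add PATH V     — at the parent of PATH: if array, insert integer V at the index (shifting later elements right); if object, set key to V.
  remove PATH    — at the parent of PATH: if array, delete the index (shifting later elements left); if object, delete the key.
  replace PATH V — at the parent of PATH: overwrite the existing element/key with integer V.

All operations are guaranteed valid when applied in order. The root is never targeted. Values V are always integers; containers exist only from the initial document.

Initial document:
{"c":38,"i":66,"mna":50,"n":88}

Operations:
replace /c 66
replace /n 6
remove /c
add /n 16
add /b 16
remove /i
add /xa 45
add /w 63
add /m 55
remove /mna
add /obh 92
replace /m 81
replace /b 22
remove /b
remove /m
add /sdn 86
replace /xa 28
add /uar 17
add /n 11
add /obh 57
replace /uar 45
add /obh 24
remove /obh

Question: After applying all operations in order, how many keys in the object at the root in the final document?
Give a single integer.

After op 1 (replace /c 66): {"c":66,"i":66,"mna":50,"n":88}
After op 2 (replace /n 6): {"c":66,"i":66,"mna":50,"n":6}
After op 3 (remove /c): {"i":66,"mna":50,"n":6}
After op 4 (add /n 16): {"i":66,"mna":50,"n":16}
After op 5 (add /b 16): {"b":16,"i":66,"mna":50,"n":16}
After op 6 (remove /i): {"b":16,"mna":50,"n":16}
After op 7 (add /xa 45): {"b":16,"mna":50,"n":16,"xa":45}
After op 8 (add /w 63): {"b":16,"mna":50,"n":16,"w":63,"xa":45}
After op 9 (add /m 55): {"b":16,"m":55,"mna":50,"n":16,"w":63,"xa":45}
After op 10 (remove /mna): {"b":16,"m":55,"n":16,"w":63,"xa":45}
After op 11 (add /obh 92): {"b":16,"m":55,"n":16,"obh":92,"w":63,"xa":45}
After op 12 (replace /m 81): {"b":16,"m":81,"n":16,"obh":92,"w":63,"xa":45}
After op 13 (replace /b 22): {"b":22,"m":81,"n":16,"obh":92,"w":63,"xa":45}
After op 14 (remove /b): {"m":81,"n":16,"obh":92,"w":63,"xa":45}
After op 15 (remove /m): {"n":16,"obh":92,"w":63,"xa":45}
After op 16 (add /sdn 86): {"n":16,"obh":92,"sdn":86,"w":63,"xa":45}
After op 17 (replace /xa 28): {"n":16,"obh":92,"sdn":86,"w":63,"xa":28}
After op 18 (add /uar 17): {"n":16,"obh":92,"sdn":86,"uar":17,"w":63,"xa":28}
After op 19 (add /n 11): {"n":11,"obh":92,"sdn":86,"uar":17,"w":63,"xa":28}
After op 20 (add /obh 57): {"n":11,"obh":57,"sdn":86,"uar":17,"w":63,"xa":28}
After op 21 (replace /uar 45): {"n":11,"obh":57,"sdn":86,"uar":45,"w":63,"xa":28}
After op 22 (add /obh 24): {"n":11,"obh":24,"sdn":86,"uar":45,"w":63,"xa":28}
After op 23 (remove /obh): {"n":11,"sdn":86,"uar":45,"w":63,"xa":28}
Size at the root: 5

Answer: 5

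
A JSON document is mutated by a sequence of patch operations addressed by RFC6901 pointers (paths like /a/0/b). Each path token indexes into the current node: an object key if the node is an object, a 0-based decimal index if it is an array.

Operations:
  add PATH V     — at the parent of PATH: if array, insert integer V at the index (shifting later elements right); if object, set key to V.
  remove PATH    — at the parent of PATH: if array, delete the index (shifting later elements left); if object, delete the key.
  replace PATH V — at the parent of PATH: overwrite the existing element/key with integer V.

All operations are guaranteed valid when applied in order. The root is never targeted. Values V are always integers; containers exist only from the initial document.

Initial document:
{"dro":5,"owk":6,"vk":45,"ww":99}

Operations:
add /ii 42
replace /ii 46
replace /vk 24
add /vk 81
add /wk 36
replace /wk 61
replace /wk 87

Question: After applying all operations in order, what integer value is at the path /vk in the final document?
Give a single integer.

After op 1 (add /ii 42): {"dro":5,"ii":42,"owk":6,"vk":45,"ww":99}
After op 2 (replace /ii 46): {"dro":5,"ii":46,"owk":6,"vk":45,"ww":99}
After op 3 (replace /vk 24): {"dro":5,"ii":46,"owk":6,"vk":24,"ww":99}
After op 4 (add /vk 81): {"dro":5,"ii":46,"owk":6,"vk":81,"ww":99}
After op 5 (add /wk 36): {"dro":5,"ii":46,"owk":6,"vk":81,"wk":36,"ww":99}
After op 6 (replace /wk 61): {"dro":5,"ii":46,"owk":6,"vk":81,"wk":61,"ww":99}
After op 7 (replace /wk 87): {"dro":5,"ii":46,"owk":6,"vk":81,"wk":87,"ww":99}
Value at /vk: 81

Answer: 81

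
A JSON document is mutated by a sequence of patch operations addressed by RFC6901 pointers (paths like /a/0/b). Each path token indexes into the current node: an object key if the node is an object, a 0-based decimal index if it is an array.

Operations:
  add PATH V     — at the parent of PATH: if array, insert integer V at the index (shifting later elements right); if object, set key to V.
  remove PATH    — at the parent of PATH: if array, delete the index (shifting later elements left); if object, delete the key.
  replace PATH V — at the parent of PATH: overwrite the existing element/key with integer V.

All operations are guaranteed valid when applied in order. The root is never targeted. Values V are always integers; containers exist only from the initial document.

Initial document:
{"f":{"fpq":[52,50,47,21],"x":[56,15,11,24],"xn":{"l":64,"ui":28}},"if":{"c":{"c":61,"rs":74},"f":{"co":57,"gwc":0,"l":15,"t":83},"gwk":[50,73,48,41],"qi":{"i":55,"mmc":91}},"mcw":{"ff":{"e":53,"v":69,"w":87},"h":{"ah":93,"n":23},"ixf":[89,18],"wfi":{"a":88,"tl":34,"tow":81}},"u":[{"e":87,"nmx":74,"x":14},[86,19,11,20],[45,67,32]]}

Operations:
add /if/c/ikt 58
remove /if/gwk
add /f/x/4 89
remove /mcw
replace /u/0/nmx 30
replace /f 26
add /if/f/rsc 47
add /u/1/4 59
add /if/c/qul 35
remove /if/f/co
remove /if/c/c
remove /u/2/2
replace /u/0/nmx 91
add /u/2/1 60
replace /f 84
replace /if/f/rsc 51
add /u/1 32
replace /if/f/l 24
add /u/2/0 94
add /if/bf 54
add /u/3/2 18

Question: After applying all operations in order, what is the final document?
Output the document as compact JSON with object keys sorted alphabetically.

Answer: {"f":84,"if":{"bf":54,"c":{"ikt":58,"qul":35,"rs":74},"f":{"gwc":0,"l":24,"rsc":51,"t":83},"qi":{"i":55,"mmc":91}},"u":[{"e":87,"nmx":91,"x":14},32,[94,86,19,11,20,59],[45,60,18,67]]}

Derivation:
After op 1 (add /if/c/ikt 58): {"f":{"fpq":[52,50,47,21],"x":[56,15,11,24],"xn":{"l":64,"ui":28}},"if":{"c":{"c":61,"ikt":58,"rs":74},"f":{"co":57,"gwc":0,"l":15,"t":83},"gwk":[50,73,48,41],"qi":{"i":55,"mmc":91}},"mcw":{"ff":{"e":53,"v":69,"w":87},"h":{"ah":93,"n":23},"ixf":[89,18],"wfi":{"a":88,"tl":34,"tow":81}},"u":[{"e":87,"nmx":74,"x":14},[86,19,11,20],[45,67,32]]}
After op 2 (remove /if/gwk): {"f":{"fpq":[52,50,47,21],"x":[56,15,11,24],"xn":{"l":64,"ui":28}},"if":{"c":{"c":61,"ikt":58,"rs":74},"f":{"co":57,"gwc":0,"l":15,"t":83},"qi":{"i":55,"mmc":91}},"mcw":{"ff":{"e":53,"v":69,"w":87},"h":{"ah":93,"n":23},"ixf":[89,18],"wfi":{"a":88,"tl":34,"tow":81}},"u":[{"e":87,"nmx":74,"x":14},[86,19,11,20],[45,67,32]]}
After op 3 (add /f/x/4 89): {"f":{"fpq":[52,50,47,21],"x":[56,15,11,24,89],"xn":{"l":64,"ui":28}},"if":{"c":{"c":61,"ikt":58,"rs":74},"f":{"co":57,"gwc":0,"l":15,"t":83},"qi":{"i":55,"mmc":91}},"mcw":{"ff":{"e":53,"v":69,"w":87},"h":{"ah":93,"n":23},"ixf":[89,18],"wfi":{"a":88,"tl":34,"tow":81}},"u":[{"e":87,"nmx":74,"x":14},[86,19,11,20],[45,67,32]]}
After op 4 (remove /mcw): {"f":{"fpq":[52,50,47,21],"x":[56,15,11,24,89],"xn":{"l":64,"ui":28}},"if":{"c":{"c":61,"ikt":58,"rs":74},"f":{"co":57,"gwc":0,"l":15,"t":83},"qi":{"i":55,"mmc":91}},"u":[{"e":87,"nmx":74,"x":14},[86,19,11,20],[45,67,32]]}
After op 5 (replace /u/0/nmx 30): {"f":{"fpq":[52,50,47,21],"x":[56,15,11,24,89],"xn":{"l":64,"ui":28}},"if":{"c":{"c":61,"ikt":58,"rs":74},"f":{"co":57,"gwc":0,"l":15,"t":83},"qi":{"i":55,"mmc":91}},"u":[{"e":87,"nmx":30,"x":14},[86,19,11,20],[45,67,32]]}
After op 6 (replace /f 26): {"f":26,"if":{"c":{"c":61,"ikt":58,"rs":74},"f":{"co":57,"gwc":0,"l":15,"t":83},"qi":{"i":55,"mmc":91}},"u":[{"e":87,"nmx":30,"x":14},[86,19,11,20],[45,67,32]]}
After op 7 (add /if/f/rsc 47): {"f":26,"if":{"c":{"c":61,"ikt":58,"rs":74},"f":{"co":57,"gwc":0,"l":15,"rsc":47,"t":83},"qi":{"i":55,"mmc":91}},"u":[{"e":87,"nmx":30,"x":14},[86,19,11,20],[45,67,32]]}
After op 8 (add /u/1/4 59): {"f":26,"if":{"c":{"c":61,"ikt":58,"rs":74},"f":{"co":57,"gwc":0,"l":15,"rsc":47,"t":83},"qi":{"i":55,"mmc":91}},"u":[{"e":87,"nmx":30,"x":14},[86,19,11,20,59],[45,67,32]]}
After op 9 (add /if/c/qul 35): {"f":26,"if":{"c":{"c":61,"ikt":58,"qul":35,"rs":74},"f":{"co":57,"gwc":0,"l":15,"rsc":47,"t":83},"qi":{"i":55,"mmc":91}},"u":[{"e":87,"nmx":30,"x":14},[86,19,11,20,59],[45,67,32]]}
After op 10 (remove /if/f/co): {"f":26,"if":{"c":{"c":61,"ikt":58,"qul":35,"rs":74},"f":{"gwc":0,"l":15,"rsc":47,"t":83},"qi":{"i":55,"mmc":91}},"u":[{"e":87,"nmx":30,"x":14},[86,19,11,20,59],[45,67,32]]}
After op 11 (remove /if/c/c): {"f":26,"if":{"c":{"ikt":58,"qul":35,"rs":74},"f":{"gwc":0,"l":15,"rsc":47,"t":83},"qi":{"i":55,"mmc":91}},"u":[{"e":87,"nmx":30,"x":14},[86,19,11,20,59],[45,67,32]]}
After op 12 (remove /u/2/2): {"f":26,"if":{"c":{"ikt":58,"qul":35,"rs":74},"f":{"gwc":0,"l":15,"rsc":47,"t":83},"qi":{"i":55,"mmc":91}},"u":[{"e":87,"nmx":30,"x":14},[86,19,11,20,59],[45,67]]}
After op 13 (replace /u/0/nmx 91): {"f":26,"if":{"c":{"ikt":58,"qul":35,"rs":74},"f":{"gwc":0,"l":15,"rsc":47,"t":83},"qi":{"i":55,"mmc":91}},"u":[{"e":87,"nmx":91,"x":14},[86,19,11,20,59],[45,67]]}
After op 14 (add /u/2/1 60): {"f":26,"if":{"c":{"ikt":58,"qul":35,"rs":74},"f":{"gwc":0,"l":15,"rsc":47,"t":83},"qi":{"i":55,"mmc":91}},"u":[{"e":87,"nmx":91,"x":14},[86,19,11,20,59],[45,60,67]]}
After op 15 (replace /f 84): {"f":84,"if":{"c":{"ikt":58,"qul":35,"rs":74},"f":{"gwc":0,"l":15,"rsc":47,"t":83},"qi":{"i":55,"mmc":91}},"u":[{"e":87,"nmx":91,"x":14},[86,19,11,20,59],[45,60,67]]}
After op 16 (replace /if/f/rsc 51): {"f":84,"if":{"c":{"ikt":58,"qul":35,"rs":74},"f":{"gwc":0,"l":15,"rsc":51,"t":83},"qi":{"i":55,"mmc":91}},"u":[{"e":87,"nmx":91,"x":14},[86,19,11,20,59],[45,60,67]]}
After op 17 (add /u/1 32): {"f":84,"if":{"c":{"ikt":58,"qul":35,"rs":74},"f":{"gwc":0,"l":15,"rsc":51,"t":83},"qi":{"i":55,"mmc":91}},"u":[{"e":87,"nmx":91,"x":14},32,[86,19,11,20,59],[45,60,67]]}
After op 18 (replace /if/f/l 24): {"f":84,"if":{"c":{"ikt":58,"qul":35,"rs":74},"f":{"gwc":0,"l":24,"rsc":51,"t":83},"qi":{"i":55,"mmc":91}},"u":[{"e":87,"nmx":91,"x":14},32,[86,19,11,20,59],[45,60,67]]}
After op 19 (add /u/2/0 94): {"f":84,"if":{"c":{"ikt":58,"qul":35,"rs":74},"f":{"gwc":0,"l":24,"rsc":51,"t":83},"qi":{"i":55,"mmc":91}},"u":[{"e":87,"nmx":91,"x":14},32,[94,86,19,11,20,59],[45,60,67]]}
After op 20 (add /if/bf 54): {"f":84,"if":{"bf":54,"c":{"ikt":58,"qul":35,"rs":74},"f":{"gwc":0,"l":24,"rsc":51,"t":83},"qi":{"i":55,"mmc":91}},"u":[{"e":87,"nmx":91,"x":14},32,[94,86,19,11,20,59],[45,60,67]]}
After op 21 (add /u/3/2 18): {"f":84,"if":{"bf":54,"c":{"ikt":58,"qul":35,"rs":74},"f":{"gwc":0,"l":24,"rsc":51,"t":83},"qi":{"i":55,"mmc":91}},"u":[{"e":87,"nmx":91,"x":14},32,[94,86,19,11,20,59],[45,60,18,67]]}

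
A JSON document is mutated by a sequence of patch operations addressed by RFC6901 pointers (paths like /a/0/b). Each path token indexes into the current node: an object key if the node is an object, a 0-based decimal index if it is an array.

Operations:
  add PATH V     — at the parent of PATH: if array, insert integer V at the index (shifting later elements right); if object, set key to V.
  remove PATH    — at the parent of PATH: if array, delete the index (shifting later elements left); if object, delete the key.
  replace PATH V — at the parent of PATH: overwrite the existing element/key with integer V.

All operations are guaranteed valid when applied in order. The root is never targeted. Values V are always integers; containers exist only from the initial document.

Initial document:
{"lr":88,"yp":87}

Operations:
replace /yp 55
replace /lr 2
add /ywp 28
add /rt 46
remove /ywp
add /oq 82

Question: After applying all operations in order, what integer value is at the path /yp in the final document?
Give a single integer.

Answer: 55

Derivation:
After op 1 (replace /yp 55): {"lr":88,"yp":55}
After op 2 (replace /lr 2): {"lr":2,"yp":55}
After op 3 (add /ywp 28): {"lr":2,"yp":55,"ywp":28}
After op 4 (add /rt 46): {"lr":2,"rt":46,"yp":55,"ywp":28}
After op 5 (remove /ywp): {"lr":2,"rt":46,"yp":55}
After op 6 (add /oq 82): {"lr":2,"oq":82,"rt":46,"yp":55}
Value at /yp: 55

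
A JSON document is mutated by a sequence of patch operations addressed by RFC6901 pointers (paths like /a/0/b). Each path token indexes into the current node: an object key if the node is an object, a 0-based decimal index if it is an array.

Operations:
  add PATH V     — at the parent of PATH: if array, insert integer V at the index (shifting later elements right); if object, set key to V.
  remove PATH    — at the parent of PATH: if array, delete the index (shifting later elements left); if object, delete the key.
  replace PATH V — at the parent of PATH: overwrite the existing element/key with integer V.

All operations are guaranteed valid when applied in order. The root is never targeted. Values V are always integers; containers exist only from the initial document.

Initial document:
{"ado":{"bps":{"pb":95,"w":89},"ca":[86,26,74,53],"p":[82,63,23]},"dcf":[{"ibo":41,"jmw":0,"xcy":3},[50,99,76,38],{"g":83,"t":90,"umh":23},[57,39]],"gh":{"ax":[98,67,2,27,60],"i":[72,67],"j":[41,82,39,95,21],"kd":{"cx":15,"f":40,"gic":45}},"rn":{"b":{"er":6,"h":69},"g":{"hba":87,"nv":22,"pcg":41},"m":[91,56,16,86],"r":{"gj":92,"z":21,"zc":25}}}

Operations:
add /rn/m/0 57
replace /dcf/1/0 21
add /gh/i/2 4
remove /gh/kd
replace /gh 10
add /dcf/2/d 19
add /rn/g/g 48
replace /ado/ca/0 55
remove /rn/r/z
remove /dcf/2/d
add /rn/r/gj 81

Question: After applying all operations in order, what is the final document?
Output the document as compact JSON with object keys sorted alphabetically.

After op 1 (add /rn/m/0 57): {"ado":{"bps":{"pb":95,"w":89},"ca":[86,26,74,53],"p":[82,63,23]},"dcf":[{"ibo":41,"jmw":0,"xcy":3},[50,99,76,38],{"g":83,"t":90,"umh":23},[57,39]],"gh":{"ax":[98,67,2,27,60],"i":[72,67],"j":[41,82,39,95,21],"kd":{"cx":15,"f":40,"gic":45}},"rn":{"b":{"er":6,"h":69},"g":{"hba":87,"nv":22,"pcg":41},"m":[57,91,56,16,86],"r":{"gj":92,"z":21,"zc":25}}}
After op 2 (replace /dcf/1/0 21): {"ado":{"bps":{"pb":95,"w":89},"ca":[86,26,74,53],"p":[82,63,23]},"dcf":[{"ibo":41,"jmw":0,"xcy":3},[21,99,76,38],{"g":83,"t":90,"umh":23},[57,39]],"gh":{"ax":[98,67,2,27,60],"i":[72,67],"j":[41,82,39,95,21],"kd":{"cx":15,"f":40,"gic":45}},"rn":{"b":{"er":6,"h":69},"g":{"hba":87,"nv":22,"pcg":41},"m":[57,91,56,16,86],"r":{"gj":92,"z":21,"zc":25}}}
After op 3 (add /gh/i/2 4): {"ado":{"bps":{"pb":95,"w":89},"ca":[86,26,74,53],"p":[82,63,23]},"dcf":[{"ibo":41,"jmw":0,"xcy":3},[21,99,76,38],{"g":83,"t":90,"umh":23},[57,39]],"gh":{"ax":[98,67,2,27,60],"i":[72,67,4],"j":[41,82,39,95,21],"kd":{"cx":15,"f":40,"gic":45}},"rn":{"b":{"er":6,"h":69},"g":{"hba":87,"nv":22,"pcg":41},"m":[57,91,56,16,86],"r":{"gj":92,"z":21,"zc":25}}}
After op 4 (remove /gh/kd): {"ado":{"bps":{"pb":95,"w":89},"ca":[86,26,74,53],"p":[82,63,23]},"dcf":[{"ibo":41,"jmw":0,"xcy":3},[21,99,76,38],{"g":83,"t":90,"umh":23},[57,39]],"gh":{"ax":[98,67,2,27,60],"i":[72,67,4],"j":[41,82,39,95,21]},"rn":{"b":{"er":6,"h":69},"g":{"hba":87,"nv":22,"pcg":41},"m":[57,91,56,16,86],"r":{"gj":92,"z":21,"zc":25}}}
After op 5 (replace /gh 10): {"ado":{"bps":{"pb":95,"w":89},"ca":[86,26,74,53],"p":[82,63,23]},"dcf":[{"ibo":41,"jmw":0,"xcy":3},[21,99,76,38],{"g":83,"t":90,"umh":23},[57,39]],"gh":10,"rn":{"b":{"er":6,"h":69},"g":{"hba":87,"nv":22,"pcg":41},"m":[57,91,56,16,86],"r":{"gj":92,"z":21,"zc":25}}}
After op 6 (add /dcf/2/d 19): {"ado":{"bps":{"pb":95,"w":89},"ca":[86,26,74,53],"p":[82,63,23]},"dcf":[{"ibo":41,"jmw":0,"xcy":3},[21,99,76,38],{"d":19,"g":83,"t":90,"umh":23},[57,39]],"gh":10,"rn":{"b":{"er":6,"h":69},"g":{"hba":87,"nv":22,"pcg":41},"m":[57,91,56,16,86],"r":{"gj":92,"z":21,"zc":25}}}
After op 7 (add /rn/g/g 48): {"ado":{"bps":{"pb":95,"w":89},"ca":[86,26,74,53],"p":[82,63,23]},"dcf":[{"ibo":41,"jmw":0,"xcy":3},[21,99,76,38],{"d":19,"g":83,"t":90,"umh":23},[57,39]],"gh":10,"rn":{"b":{"er":6,"h":69},"g":{"g":48,"hba":87,"nv":22,"pcg":41},"m":[57,91,56,16,86],"r":{"gj":92,"z":21,"zc":25}}}
After op 8 (replace /ado/ca/0 55): {"ado":{"bps":{"pb":95,"w":89},"ca":[55,26,74,53],"p":[82,63,23]},"dcf":[{"ibo":41,"jmw":0,"xcy":3},[21,99,76,38],{"d":19,"g":83,"t":90,"umh":23},[57,39]],"gh":10,"rn":{"b":{"er":6,"h":69},"g":{"g":48,"hba":87,"nv":22,"pcg":41},"m":[57,91,56,16,86],"r":{"gj":92,"z":21,"zc":25}}}
After op 9 (remove /rn/r/z): {"ado":{"bps":{"pb":95,"w":89},"ca":[55,26,74,53],"p":[82,63,23]},"dcf":[{"ibo":41,"jmw":0,"xcy":3},[21,99,76,38],{"d":19,"g":83,"t":90,"umh":23},[57,39]],"gh":10,"rn":{"b":{"er":6,"h":69},"g":{"g":48,"hba":87,"nv":22,"pcg":41},"m":[57,91,56,16,86],"r":{"gj":92,"zc":25}}}
After op 10 (remove /dcf/2/d): {"ado":{"bps":{"pb":95,"w":89},"ca":[55,26,74,53],"p":[82,63,23]},"dcf":[{"ibo":41,"jmw":0,"xcy":3},[21,99,76,38],{"g":83,"t":90,"umh":23},[57,39]],"gh":10,"rn":{"b":{"er":6,"h":69},"g":{"g":48,"hba":87,"nv":22,"pcg":41},"m":[57,91,56,16,86],"r":{"gj":92,"zc":25}}}
After op 11 (add /rn/r/gj 81): {"ado":{"bps":{"pb":95,"w":89},"ca":[55,26,74,53],"p":[82,63,23]},"dcf":[{"ibo":41,"jmw":0,"xcy":3},[21,99,76,38],{"g":83,"t":90,"umh":23},[57,39]],"gh":10,"rn":{"b":{"er":6,"h":69},"g":{"g":48,"hba":87,"nv":22,"pcg":41},"m":[57,91,56,16,86],"r":{"gj":81,"zc":25}}}

Answer: {"ado":{"bps":{"pb":95,"w":89},"ca":[55,26,74,53],"p":[82,63,23]},"dcf":[{"ibo":41,"jmw":0,"xcy":3},[21,99,76,38],{"g":83,"t":90,"umh":23},[57,39]],"gh":10,"rn":{"b":{"er":6,"h":69},"g":{"g":48,"hba":87,"nv":22,"pcg":41},"m":[57,91,56,16,86],"r":{"gj":81,"zc":25}}}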